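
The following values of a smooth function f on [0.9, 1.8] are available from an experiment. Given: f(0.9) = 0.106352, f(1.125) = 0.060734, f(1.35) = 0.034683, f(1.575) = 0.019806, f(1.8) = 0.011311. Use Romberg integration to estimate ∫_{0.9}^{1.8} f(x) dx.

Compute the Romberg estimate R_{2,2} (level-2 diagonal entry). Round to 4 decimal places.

0.0382

R_{0,0} (trapezoid, 1 panel, h=0.9000): 0.052948
R_{1,0} (trapezoid, 2 panels, h=0.4500): 0.042082
R_{2,0} (trapezoid, 4 panels, h=0.2250): 0.039162
R_{1,1} = 0.042082 + (0.042082 − 0.052948)/3 = 0.038460
R_{2,1} = 0.039162 + (0.039162 − 0.042082)/3 = 0.038189
R_{2,2} = 0.038189 + (0.038189 − 0.038460)/15 = 0.038171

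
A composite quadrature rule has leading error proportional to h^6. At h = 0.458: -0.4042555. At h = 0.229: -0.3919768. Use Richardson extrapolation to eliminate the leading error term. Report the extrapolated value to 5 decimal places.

-0.39178

Extrapolated value = (64·A(h/2) − A(h)) / (64 − 1)
= (64·(-0.3919768) − (-0.4042555)) / 63
= -24.6822597 / 63 = -0.3917819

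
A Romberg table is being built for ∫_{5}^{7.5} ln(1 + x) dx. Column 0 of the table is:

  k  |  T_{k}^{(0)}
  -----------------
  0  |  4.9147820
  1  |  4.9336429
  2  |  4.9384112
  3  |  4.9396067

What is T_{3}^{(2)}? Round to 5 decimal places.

4.94001

T_{2}^{(1)} = (4·4.9384112 − 4.9336429) / 3 = 4.9400006
T_{3}^{(1)} = (4·4.9396067 − 4.9384112) / 3 = 4.9400052
T_{3}^{(2)} = 4.9400052 + (4.9400052 − 4.9400006)/15 = 4.9400055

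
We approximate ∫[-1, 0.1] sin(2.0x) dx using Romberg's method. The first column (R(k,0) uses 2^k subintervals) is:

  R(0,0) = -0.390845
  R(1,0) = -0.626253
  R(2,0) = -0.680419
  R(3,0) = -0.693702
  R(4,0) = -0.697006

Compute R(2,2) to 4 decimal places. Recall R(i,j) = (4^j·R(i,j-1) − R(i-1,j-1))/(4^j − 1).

R(1,1) = -0.626253 + (-0.626253 − (-0.390845))/3 = -0.704722
R(2,1) = (4·(-0.680419) − (-0.626253)) / 3 = -0.698474
R(2,2) = -0.698474 + (-0.698474 − (-0.704722))/15 = -0.698057
(Column j=1 coincides with Simpson's rule on the same nodes.)

-0.6981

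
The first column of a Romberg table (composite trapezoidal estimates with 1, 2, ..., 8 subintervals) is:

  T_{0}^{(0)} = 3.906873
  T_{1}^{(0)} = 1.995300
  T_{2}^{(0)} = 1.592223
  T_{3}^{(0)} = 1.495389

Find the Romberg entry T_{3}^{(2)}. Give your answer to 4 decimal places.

1.4635

Richardson extrapolation on the trapezoidal column (denominator 4−1=3):
T_{2}^{(1)} = 1.592223 + (1.592223 − 1.995300)/3 = 1.457864
T_{3}^{(1)} = 1.495389 + (1.495389 − 1.592223)/3 = 1.463111
T_{3}^{(2)} = 1.463111 + (1.463111 − 1.457864)/15 = 1.463461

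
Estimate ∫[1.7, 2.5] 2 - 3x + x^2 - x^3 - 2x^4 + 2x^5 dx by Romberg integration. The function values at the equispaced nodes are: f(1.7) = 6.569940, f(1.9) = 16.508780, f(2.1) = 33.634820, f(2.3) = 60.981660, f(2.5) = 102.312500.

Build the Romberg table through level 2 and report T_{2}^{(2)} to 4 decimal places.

T_{0}^{(0)} (trapezoid, 1 panel, h=0.8000): 43.552976
T_{1}^{(0)} (trapezoid, 2 panels, h=0.4000): 35.230416
T_{2}^{(0)} (trapezoid, 4 panels, h=0.2000): 33.113296
T_{1}^{(1)} = 35.230416 + (35.230416 − 43.552976)/3 = 32.456229
T_{2}^{(1)} = 33.113296 + (33.113296 − 35.230416)/3 = 32.407589
T_{2}^{(2)} = 32.407589 + (32.407589 − 32.456229)/15 = 32.404346

32.4043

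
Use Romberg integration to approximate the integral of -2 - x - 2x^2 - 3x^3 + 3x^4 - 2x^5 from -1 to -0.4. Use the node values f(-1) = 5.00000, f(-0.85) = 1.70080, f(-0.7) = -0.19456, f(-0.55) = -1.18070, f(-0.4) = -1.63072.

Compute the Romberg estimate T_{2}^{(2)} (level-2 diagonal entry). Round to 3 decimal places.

T_{0}^{(0)} (trapezoid, 1 panel, h=0.6000): 1.01078
T_{1}^{(0)} (trapezoid, 2 panels, h=0.3000): 0.44702
T_{2}^{(0)} (trapezoid, 4 panels, h=0.1500): 0.30153
T_{1}^{(1)} = 0.44702 + (0.44702 − 1.01078)/3 = 0.25910
T_{2}^{(1)} = 0.30153 + (0.30153 − 0.44702)/3 = 0.25303
T_{2}^{(2)} = 0.25303 + (0.25303 − 0.25910)/15 = 0.25263

0.253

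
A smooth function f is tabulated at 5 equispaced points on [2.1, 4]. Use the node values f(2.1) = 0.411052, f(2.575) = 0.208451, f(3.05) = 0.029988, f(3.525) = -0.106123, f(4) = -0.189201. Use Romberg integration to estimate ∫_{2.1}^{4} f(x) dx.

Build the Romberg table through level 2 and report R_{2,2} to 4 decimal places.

R_{0,0} (trapezoid, 1 panel, h=1.9000): 0.210758
R_{1,0} (trapezoid, 2 panels, h=0.9500): 0.133868
R_{2,0} (trapezoid, 4 panels, h=0.4750): 0.115540
R_{1,1} = 0.133868 + (0.133868 − 0.210758)/3 = 0.108238
R_{2,1} = 0.115540 + (0.115540 − 0.133868)/3 = 0.109431
R_{2,2} = 0.109431 + (0.109431 − 0.108238)/15 = 0.109511

0.1095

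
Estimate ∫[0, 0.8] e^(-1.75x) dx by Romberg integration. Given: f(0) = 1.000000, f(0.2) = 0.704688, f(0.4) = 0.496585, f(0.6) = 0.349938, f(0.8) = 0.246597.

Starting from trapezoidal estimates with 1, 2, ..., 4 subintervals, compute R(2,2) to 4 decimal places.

0.4305

R(0,0) (trapezoid, 1 panel, h=0.8000): 0.498639
R(1,0) (trapezoid, 2 panels, h=0.4000): 0.447953
R(2,0) (trapezoid, 4 panels, h=0.2000): 0.434902
R(1,1) = 0.447953 + (0.447953 − 0.498639)/3 = 0.431058
R(2,1) = 0.434902 + (0.434902 − 0.447953)/3 = 0.430552
R(2,2) = 0.430552 + (0.430552 − 0.431058)/15 = 0.430518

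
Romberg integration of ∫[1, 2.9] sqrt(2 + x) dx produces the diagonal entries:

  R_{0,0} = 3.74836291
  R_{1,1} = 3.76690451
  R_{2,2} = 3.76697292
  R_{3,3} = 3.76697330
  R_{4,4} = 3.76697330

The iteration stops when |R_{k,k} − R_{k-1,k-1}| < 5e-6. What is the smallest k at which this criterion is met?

|R_{1,1} − R_{0,0}| = 0.01854160 ≥ 5e-6
|R_{2,2} − R_{1,1}| = 0.00006841 ≥ 5e-6
|R_{3,3} − R_{2,2}| = 0.00000038 < 5e-6

k = 3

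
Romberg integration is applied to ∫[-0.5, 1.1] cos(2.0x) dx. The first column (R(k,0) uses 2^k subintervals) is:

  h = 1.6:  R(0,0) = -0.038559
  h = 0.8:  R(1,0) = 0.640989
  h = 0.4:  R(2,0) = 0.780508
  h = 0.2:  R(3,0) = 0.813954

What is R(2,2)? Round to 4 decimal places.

R(1,1) = 0.640989 + (0.640989 − (-0.038559))/3 = 0.867505
R(2,1) = (4·0.780508 − 0.640989) / 3 = 0.827014
R(2,2) = (16·0.827014 − 0.867505) / 15 = 0.824315
(Column j=1 coincides with Simpson's rule on the same nodes.)

0.8243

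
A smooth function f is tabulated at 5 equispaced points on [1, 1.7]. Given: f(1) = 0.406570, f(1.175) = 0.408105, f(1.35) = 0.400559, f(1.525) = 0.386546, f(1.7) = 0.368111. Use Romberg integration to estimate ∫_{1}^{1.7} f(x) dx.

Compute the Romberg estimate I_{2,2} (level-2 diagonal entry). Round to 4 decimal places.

0.2773

I_{0,0} (trapezoid, 1 panel, h=0.7000): 0.271138
I_{1,0} (trapezoid, 2 panels, h=0.3500): 0.275765
I_{2,0} (trapezoid, 4 panels, h=0.1750): 0.276946
I_{1,1} = 0.275765 + (0.275765 − 0.271138)/3 = 0.277307
I_{2,1} = 0.276946 + (0.276946 − 0.275765)/3 = 0.277340
I_{2,2} = 0.277340 + (0.277340 − 0.277307)/15 = 0.277342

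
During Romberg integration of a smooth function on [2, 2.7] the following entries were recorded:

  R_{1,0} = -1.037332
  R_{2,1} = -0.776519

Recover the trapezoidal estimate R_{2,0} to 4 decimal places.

From R_{2,1} = (4·R_{2,0} − R_{1,0})/3, solve for R_{2,0}:
4·R_{2,0} = 3·(-0.776519) + (-1.037332) = -3.366889
R_{2,0} = -0.841722

-0.8417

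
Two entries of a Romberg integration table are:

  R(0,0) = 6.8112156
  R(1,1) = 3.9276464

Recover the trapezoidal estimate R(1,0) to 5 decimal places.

4.64854

From R(1,1) = (4·R(1,0) − R(0,0))/3, solve for R(1,0):
4·R(1,0) = 3·3.9276464 + 6.8112156 = 18.5941548
R(1,0) = 4.6485387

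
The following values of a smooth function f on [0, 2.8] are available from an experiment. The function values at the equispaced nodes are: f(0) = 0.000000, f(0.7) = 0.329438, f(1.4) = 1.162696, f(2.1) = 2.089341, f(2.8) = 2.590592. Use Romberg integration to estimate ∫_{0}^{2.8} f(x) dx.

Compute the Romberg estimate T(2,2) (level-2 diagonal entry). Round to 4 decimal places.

T(0,0) (trapezoid, 1 panel, h=2.8000): 3.626829
T(1,0) (trapezoid, 2 panels, h=1.4000): 3.441189
T(2,0) (trapezoid, 4 panels, h=0.7000): 3.413740
T(1,1) = 3.441189 + (3.441189 − 3.626829)/3 = 3.379309
T(2,1) = 3.413740 + (3.413740 − 3.441189)/3 = 3.404590
T(2,2) = 3.404590 + (3.404590 − 3.379309)/15 = 3.406275

3.4063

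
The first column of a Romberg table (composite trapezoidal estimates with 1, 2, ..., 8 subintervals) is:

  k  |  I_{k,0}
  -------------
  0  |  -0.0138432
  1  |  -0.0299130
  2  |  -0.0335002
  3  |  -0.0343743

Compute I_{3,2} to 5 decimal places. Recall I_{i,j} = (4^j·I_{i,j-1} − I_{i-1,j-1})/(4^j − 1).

-0.03466

Richardson extrapolation on the trapezoidal column (denominator 4−1=3):
I_{2,1} = -0.0335002 + (-0.0335002 − (-0.0299130))/3 = -0.0346959
I_{3,1} = -0.0343743 + (-0.0343743 − (-0.0335002))/3 = -0.0346657
I_{3,2} = (16·(-0.0346657) − (-0.0346959)) / 15 = -0.0346637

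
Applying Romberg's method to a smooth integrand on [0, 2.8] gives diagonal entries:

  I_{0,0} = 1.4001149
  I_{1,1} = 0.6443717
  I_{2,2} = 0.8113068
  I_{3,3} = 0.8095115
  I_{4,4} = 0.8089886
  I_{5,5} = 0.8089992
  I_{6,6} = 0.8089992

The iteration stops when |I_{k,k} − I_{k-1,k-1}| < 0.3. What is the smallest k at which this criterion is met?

|I_{1,1} − I_{0,0}| = 0.7557432 ≥ 0.3
|I_{2,2} − I_{1,1}| = 0.1669351 < 0.3

k = 2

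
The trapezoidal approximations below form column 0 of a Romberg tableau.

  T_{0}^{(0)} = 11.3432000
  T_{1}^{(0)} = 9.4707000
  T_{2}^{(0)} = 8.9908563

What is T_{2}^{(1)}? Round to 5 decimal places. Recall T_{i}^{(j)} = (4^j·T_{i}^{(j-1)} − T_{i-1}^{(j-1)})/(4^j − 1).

8.83091

Richardson extrapolation on the trapezoidal column (denominator 4−1=3):
T_{2}^{(1)} = (4·8.9908563 − 9.4707000) / 3 = 8.8309084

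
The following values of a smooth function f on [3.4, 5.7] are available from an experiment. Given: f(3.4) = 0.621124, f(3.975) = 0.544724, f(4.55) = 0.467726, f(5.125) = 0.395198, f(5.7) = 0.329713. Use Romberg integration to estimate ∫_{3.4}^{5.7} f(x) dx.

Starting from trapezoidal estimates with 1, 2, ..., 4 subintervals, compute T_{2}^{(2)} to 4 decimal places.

1.0822

T_{0}^{(0)} (trapezoid, 1 panel, h=2.3000): 1.093463
T_{1}^{(0)} (trapezoid, 2 panels, h=1.1500): 1.084616
T_{2}^{(0)} (trapezoid, 4 panels, h=0.5750): 1.082763
T_{1}^{(1)} = 1.084616 + (1.084616 − 1.093463)/3 = 1.081667
T_{2}^{(1)} = 1.082763 + (1.082763 − 1.084616)/3 = 1.082145
T_{2}^{(2)} = 1.082145 + (1.082145 − 1.081667)/15 = 1.082177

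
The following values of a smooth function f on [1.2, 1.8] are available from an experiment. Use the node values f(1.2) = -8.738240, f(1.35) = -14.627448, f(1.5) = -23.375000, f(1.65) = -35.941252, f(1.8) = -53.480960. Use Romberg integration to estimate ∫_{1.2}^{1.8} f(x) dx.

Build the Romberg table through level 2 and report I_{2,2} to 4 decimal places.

-15.5616

I_{0,0} (trapezoid, 1 panel, h=0.6000): -18.665760
I_{1,0} (trapezoid, 2 panels, h=0.3000): -16.345380
I_{2,0} (trapezoid, 4 panels, h=0.1500): -15.757995
I_{1,1} = -16.345380 + (-16.345380 − (-18.665760))/3 = -15.571920
I_{2,1} = -15.757995 + (-15.757995 − (-16.345380))/3 = -15.562200
I_{2,2} = -15.562200 + (-15.562200 − (-15.571920))/15 = -15.561552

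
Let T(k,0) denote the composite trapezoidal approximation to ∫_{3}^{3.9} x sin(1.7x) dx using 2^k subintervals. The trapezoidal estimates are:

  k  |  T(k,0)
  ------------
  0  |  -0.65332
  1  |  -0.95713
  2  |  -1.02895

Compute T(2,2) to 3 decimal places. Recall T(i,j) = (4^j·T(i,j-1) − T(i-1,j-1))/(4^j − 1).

-1.053

T(1,1) = (4·(-0.95713) − (-0.65332)) / 3 = -1.05840
T(2,1) = (4·(-1.02895) − (-0.95713)) / 3 = -1.05289
T(2,2) = (16·(-1.05289) − (-1.05840)) / 15 = -1.05252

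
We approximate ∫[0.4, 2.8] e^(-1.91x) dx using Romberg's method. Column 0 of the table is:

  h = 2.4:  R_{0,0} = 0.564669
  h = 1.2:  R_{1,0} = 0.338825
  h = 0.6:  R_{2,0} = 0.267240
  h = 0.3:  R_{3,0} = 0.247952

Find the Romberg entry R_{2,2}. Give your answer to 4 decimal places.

0.2420

R_{1,1} = (4·0.338825 − 0.564669) / 3 = 0.263544
R_{2,1} = 0.267240 + (0.267240 − 0.338825)/3 = 0.243378
R_{2,2} = 0.243378 + (0.243378 − 0.263544)/15 = 0.242034
(Column j=1 coincides with Simpson's rule on the same nodes.)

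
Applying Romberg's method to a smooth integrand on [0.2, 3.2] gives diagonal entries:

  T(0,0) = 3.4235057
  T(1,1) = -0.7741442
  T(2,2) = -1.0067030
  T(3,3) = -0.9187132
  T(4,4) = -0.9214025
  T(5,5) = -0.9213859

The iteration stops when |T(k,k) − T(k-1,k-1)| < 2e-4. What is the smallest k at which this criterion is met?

|T(1,1) − T(0,0)| = 4.1976499 ≥ 2e-4
|T(2,2) − T(1,1)| = 0.2325588 ≥ 2e-4
|T(3,3) − T(2,2)| = 0.0879898 ≥ 2e-4
|T(4,4) − T(3,3)| = 0.0026893 ≥ 2e-4
|T(5,5) − T(4,4)| = 0.0000166 < 2e-4

k = 5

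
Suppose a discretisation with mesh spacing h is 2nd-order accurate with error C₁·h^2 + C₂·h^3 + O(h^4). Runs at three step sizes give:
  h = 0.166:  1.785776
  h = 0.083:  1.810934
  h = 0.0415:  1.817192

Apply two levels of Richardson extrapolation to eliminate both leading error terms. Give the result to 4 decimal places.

1.8193

First eliminate the h^2 term (factor 2^2 = 4):
  B₁ = (4·1.810934 − 1.785776)/3 = 1.819320
  B₂ = (4·1.817192 − 1.810934)/3 = 1.819278
Then eliminate the h^3 term (factor 2^3 = 8):
  (8·1.819278 − 1.819320)/7 = 1.819272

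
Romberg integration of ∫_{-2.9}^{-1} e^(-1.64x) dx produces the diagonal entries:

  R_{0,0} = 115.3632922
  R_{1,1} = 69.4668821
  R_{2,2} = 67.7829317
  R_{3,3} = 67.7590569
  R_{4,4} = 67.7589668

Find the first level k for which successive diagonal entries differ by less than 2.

k = 2

|R_{1,1} − R_{0,0}| = 45.8964101 ≥ 2
|R_{2,2} − R_{1,1}| = 1.6839504 < 2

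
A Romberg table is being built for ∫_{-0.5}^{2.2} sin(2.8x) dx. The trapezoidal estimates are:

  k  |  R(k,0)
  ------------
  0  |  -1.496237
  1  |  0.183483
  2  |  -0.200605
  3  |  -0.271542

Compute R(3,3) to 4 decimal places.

-0.2913

R(1,1) = (4·0.183483 − (-1.496237)) / 3 = 0.743390
R(2,1) = -0.200605 + (-0.200605 − 0.183483)/3 = -0.328634
R(3,1) = (4·(-0.271542) − (-0.200605)) / 3 = -0.295188
R(2,2) = -0.328634 + (-0.328634 − 0.743390)/15 = -0.400102
R(3,2) = -0.295188 + (-0.295188 − (-0.328634))/15 = -0.292958
R(3,3) = -0.292958 + (-0.292958 − (-0.400102))/63 = -0.291257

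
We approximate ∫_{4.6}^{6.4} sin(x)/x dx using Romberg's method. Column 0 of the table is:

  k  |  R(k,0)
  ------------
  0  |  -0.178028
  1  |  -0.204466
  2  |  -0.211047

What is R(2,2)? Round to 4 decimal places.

-0.2132

Richardson extrapolation on the trapezoidal column (denominator 4−1=3):
R(1,1) = (4·(-0.204466) − (-0.178028)) / 3 = -0.213279
R(2,1) = (4·(-0.211047) − (-0.204466)) / 3 = -0.213241
R(2,2) = -0.213241 + (-0.213241 − (-0.213279))/15 = -0.213238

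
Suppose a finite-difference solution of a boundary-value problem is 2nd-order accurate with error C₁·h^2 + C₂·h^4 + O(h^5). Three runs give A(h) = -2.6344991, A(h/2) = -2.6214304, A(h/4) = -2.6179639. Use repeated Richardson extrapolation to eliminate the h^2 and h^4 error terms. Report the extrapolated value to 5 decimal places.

-2.61679

First eliminate the h^2 term (factor 2^2 = 4):
  B₁ = (4·(-2.6214304) − (-2.6344991))/3 = -2.6170742
  B₂ = (4·(-2.6179639) − (-2.6214304))/3 = -2.6168084
Then eliminate the h^4 term (factor 2^4 = 16):
  (16·(-2.6168084) − (-2.6170742))/15 = -2.6167907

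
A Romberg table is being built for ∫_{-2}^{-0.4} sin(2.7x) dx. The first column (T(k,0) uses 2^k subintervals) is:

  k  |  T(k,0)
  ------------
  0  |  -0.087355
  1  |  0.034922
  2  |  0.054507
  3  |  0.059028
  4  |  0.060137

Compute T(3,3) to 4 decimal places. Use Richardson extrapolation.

0.0605

Richardson extrapolation on the trapezoidal column (denominator 4−1=3):
T(1,1) = (4·0.034922 − (-0.087355)) / 3 = 0.075681
T(2,1) = 0.054507 + (0.054507 − 0.034922)/3 = 0.061035
T(3,1) = 0.059028 + (0.059028 − 0.054507)/3 = 0.060535
T(2,2) = 0.061035 + (0.061035 − 0.075681)/15 = 0.060059
T(3,2) = (16·0.060535 − 0.061035) / 15 = 0.060502
T(3,3) = (64·0.060502 − 0.060059) / 63 = 0.060509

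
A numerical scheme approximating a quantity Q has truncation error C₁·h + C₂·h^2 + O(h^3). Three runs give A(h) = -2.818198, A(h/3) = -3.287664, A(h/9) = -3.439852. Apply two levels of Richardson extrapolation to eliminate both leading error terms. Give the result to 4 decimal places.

First eliminate the h term (factor 3^1 = 3):
  B₁ = (3·(-3.287664) − (-2.818198))/2 = -3.522397
  B₂ = (3·(-3.439852) − (-3.287664))/2 = -3.515946
Then eliminate the h^2 term (factor 3^2 = 9):
  (9·(-3.515946) − (-3.522397))/8 = -3.515140

-3.5151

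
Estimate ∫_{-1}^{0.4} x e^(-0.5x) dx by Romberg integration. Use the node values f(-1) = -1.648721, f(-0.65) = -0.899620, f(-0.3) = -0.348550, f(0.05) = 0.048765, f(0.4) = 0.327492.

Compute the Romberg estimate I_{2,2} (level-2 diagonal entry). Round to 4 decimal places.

I_{0,0} (trapezoid, 1 panel, h=1.4000): -0.924860
I_{1,0} (trapezoid, 2 panels, h=0.7000): -0.706415
I_{2,0} (trapezoid, 4 panels, h=0.3500): -0.651007
I_{1,1} = -0.706415 + (-0.706415 − (-0.924860))/3 = -0.633600
I_{2,1} = -0.651007 + (-0.651007 − (-0.706415))/3 = -0.632538
I_{2,2} = -0.632538 + (-0.632538 − (-0.633600))/15 = -0.632467

-0.6325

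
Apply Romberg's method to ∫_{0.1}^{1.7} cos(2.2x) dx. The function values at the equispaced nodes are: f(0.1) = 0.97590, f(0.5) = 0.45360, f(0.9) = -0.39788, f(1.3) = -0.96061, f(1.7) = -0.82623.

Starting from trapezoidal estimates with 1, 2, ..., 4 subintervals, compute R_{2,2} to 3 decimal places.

R_{0,0} (trapezoid, 1 panel, h=1.6000): 0.11974
R_{1,0} (trapezoid, 2 panels, h=0.8000): -0.25844
R_{2,0} (trapezoid, 4 panels, h=0.4000): -0.33202
R_{1,1} = -0.25844 + (-0.25844 − 0.11974)/3 = -0.38450
R_{2,1} = -0.33202 + (-0.33202 − (-0.25844))/3 = -0.35655
R_{2,2} = -0.35655 + (-0.35655 − (-0.38450))/15 = -0.35469

-0.355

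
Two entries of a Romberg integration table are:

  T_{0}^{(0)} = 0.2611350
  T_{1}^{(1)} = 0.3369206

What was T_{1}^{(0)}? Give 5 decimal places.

From T_{1}^{(1)} = (4·T_{1}^{(0)} − T_{0}^{(0)})/3, solve for T_{1}^{(0)}:
4·T_{1}^{(0)} = 3·0.3369206 + 0.2611350 = 1.2718968
T_{1}^{(0)} = 0.3179742

0.31797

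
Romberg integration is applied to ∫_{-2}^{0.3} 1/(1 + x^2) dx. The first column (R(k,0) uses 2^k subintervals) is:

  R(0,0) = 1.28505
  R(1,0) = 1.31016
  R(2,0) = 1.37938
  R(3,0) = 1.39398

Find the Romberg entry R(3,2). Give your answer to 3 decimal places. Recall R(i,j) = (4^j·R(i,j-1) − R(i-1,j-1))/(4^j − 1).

R(2,1) = 1.37938 + (1.37938 − 1.31016)/3 = 1.40245
R(3,1) = (4·1.39398 − 1.37938) / 3 = 1.39885
R(3,2) = 1.39885 + (1.39885 − 1.40245)/15 = 1.39861

1.399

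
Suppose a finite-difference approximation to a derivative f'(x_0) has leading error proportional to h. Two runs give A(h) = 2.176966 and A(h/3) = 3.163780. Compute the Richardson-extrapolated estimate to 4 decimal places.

3.6572

Extrapolated value = (3·A(h/3) − A(h)) / (3 − 1)
= (3·3.163780 − 2.176966) / 2
= 7.314374 / 2 = 3.657187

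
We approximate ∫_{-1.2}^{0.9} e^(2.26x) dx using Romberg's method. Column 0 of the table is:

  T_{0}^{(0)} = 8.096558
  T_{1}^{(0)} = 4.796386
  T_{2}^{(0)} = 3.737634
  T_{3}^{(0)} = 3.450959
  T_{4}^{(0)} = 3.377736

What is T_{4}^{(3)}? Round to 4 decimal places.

3.3532

Richardson extrapolation on the trapezoidal column (denominator 4−1=3):
T_{2}^{(1)} = (4·3.737634 − 4.796386) / 3 = 3.384717
T_{3}^{(1)} = (4·3.450959 − 3.737634) / 3 = 3.355401
T_{4}^{(1)} = 3.377736 + (3.377736 − 3.450959)/3 = 3.353328
T_{3}^{(2)} = (16·3.355401 − 3.384717) / 15 = 3.353447
T_{4}^{(2)} = (16·3.353328 − 3.355401) / 15 = 3.353190
T_{4}^{(3)} = (64·3.353190 − 3.353447) / 63 = 3.353186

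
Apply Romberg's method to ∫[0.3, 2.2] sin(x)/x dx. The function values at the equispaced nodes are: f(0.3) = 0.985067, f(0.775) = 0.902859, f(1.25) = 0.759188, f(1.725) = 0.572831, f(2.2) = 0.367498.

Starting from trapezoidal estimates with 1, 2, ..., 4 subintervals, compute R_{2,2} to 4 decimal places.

R_{0,0} (trapezoid, 1 panel, h=1.9000): 1.284937
R_{1,0} (trapezoid, 2 panels, h=0.9500): 1.363697
R_{2,0} (trapezoid, 4 panels, h=0.4750): 1.382801
R_{1,1} = 1.363697 + (1.363697 − 1.284937)/3 = 1.389950
R_{2,1} = 1.382801 + (1.382801 − 1.363697)/3 = 1.389169
R_{2,2} = 1.389169 + (1.389169 − 1.389950)/15 = 1.389117

1.3891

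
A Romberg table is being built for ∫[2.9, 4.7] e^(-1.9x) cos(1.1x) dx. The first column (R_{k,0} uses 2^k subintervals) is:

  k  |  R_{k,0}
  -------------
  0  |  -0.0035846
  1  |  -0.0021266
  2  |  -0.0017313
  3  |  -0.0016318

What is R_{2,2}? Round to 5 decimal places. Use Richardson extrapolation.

-0.00160

Richardson extrapolation on the trapezoidal column (denominator 4−1=3):
R_{1,1} = (4·(-0.0021266) − (-0.0035846)) / 3 = -0.0016406
R_{2,1} = -0.0017313 + (-0.0017313 − (-0.0021266))/3 = -0.0015995
R_{2,2} = (16·(-0.0015995) − (-0.0016406)) / 15 = -0.0015968
(Column j=1 coincides with Simpson's rule on the same nodes.)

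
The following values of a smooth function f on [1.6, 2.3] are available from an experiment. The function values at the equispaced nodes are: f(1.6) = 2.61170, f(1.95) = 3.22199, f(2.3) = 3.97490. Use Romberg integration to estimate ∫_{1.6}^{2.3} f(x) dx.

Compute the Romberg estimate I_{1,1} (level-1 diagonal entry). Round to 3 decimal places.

2.272

I_{0,0} (trapezoid, 1 panel, h=0.7000): 2.30531
I_{1,0} (trapezoid, 2 panels, h=0.3500): 2.28035
I_{1,1} = 2.28035 + (2.28035 − 2.30531)/3 = 2.27203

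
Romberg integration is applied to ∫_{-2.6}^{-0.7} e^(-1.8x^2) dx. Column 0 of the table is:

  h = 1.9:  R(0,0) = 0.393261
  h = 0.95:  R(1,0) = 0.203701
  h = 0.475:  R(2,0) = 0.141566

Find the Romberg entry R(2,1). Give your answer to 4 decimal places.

Richardson extrapolation on the trapezoidal column (denominator 4−1=3):
R(2,1) = (4·0.141566 − 0.203701) / 3 = 0.120854

0.1209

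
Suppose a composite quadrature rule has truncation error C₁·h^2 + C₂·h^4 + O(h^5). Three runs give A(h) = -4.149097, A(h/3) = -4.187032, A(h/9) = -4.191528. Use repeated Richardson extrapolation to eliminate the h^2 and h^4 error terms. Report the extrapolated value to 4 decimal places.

First eliminate the h^2 term (factor 3^2 = 9):
  B₁ = (9·(-4.187032) − (-4.149097))/8 = -4.191774
  B₂ = (9·(-4.191528) − (-4.187032))/8 = -4.192090
Then eliminate the h^4 term (factor 3^4 = 81):
  (81·(-4.192090) − (-4.191774))/80 = -4.192094

-4.1921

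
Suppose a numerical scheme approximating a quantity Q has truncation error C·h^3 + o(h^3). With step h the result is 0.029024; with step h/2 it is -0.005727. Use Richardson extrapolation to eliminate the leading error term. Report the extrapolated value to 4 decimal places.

The leading error scales as h^3; refining by a factor of 2 reduces it by 2^3 = 8.
Extrapolated value = (8·A(h/2) − A(h)) / (8 − 1)
= (8·(-0.005727) − 0.029024) / 7
= -0.074840 / 7 = -0.010691

-0.0107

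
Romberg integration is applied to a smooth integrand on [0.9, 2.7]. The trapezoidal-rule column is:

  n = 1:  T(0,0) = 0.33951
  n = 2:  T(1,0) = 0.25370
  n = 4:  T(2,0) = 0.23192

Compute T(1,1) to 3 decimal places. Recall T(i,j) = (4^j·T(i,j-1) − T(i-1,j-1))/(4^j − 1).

0.225

T(1,1) = 0.25370 + (0.25370 − 0.33951)/3 = 0.22510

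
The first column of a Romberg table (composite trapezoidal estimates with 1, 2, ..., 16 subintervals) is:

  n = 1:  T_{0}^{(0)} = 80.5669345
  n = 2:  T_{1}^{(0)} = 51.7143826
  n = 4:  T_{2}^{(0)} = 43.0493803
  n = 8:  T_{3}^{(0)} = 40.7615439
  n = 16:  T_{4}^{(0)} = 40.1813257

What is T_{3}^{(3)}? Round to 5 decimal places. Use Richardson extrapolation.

39.98743

Richardson extrapolation on the trapezoidal column (denominator 4−1=3):
T_{1}^{(1)} = 51.7143826 + (51.7143826 − 80.5669345)/3 = 42.0968653
T_{2}^{(1)} = (4·43.0493803 − 51.7143826) / 3 = 40.1610462
T_{3}^{(1)} = (4·40.7615439 − 43.0493803) / 3 = 39.9989318
T_{2}^{(2)} = 40.1610462 + (40.1610462 − 42.0968653)/15 = 40.0319916
T_{3}^{(2)} = (16·39.9989318 − 40.1610462) / 15 = 39.9881242
T_{3}^{(3)} = 39.9881242 + (39.9881242 − 40.0319916)/63 = 39.9874279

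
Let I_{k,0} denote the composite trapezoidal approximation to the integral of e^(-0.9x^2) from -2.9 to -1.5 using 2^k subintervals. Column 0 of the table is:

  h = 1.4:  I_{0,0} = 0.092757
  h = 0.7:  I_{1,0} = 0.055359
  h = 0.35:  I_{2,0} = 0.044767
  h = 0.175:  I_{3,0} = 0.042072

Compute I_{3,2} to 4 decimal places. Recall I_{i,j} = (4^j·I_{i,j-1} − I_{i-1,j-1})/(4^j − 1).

0.0412

I_{2,1} = (4·0.044767 − 0.055359) / 3 = 0.041236
I_{3,1} = 0.042072 + (0.042072 − 0.044767)/3 = 0.041174
I_{3,2} = 0.041174 + (0.041174 − 0.041236)/15 = 0.041170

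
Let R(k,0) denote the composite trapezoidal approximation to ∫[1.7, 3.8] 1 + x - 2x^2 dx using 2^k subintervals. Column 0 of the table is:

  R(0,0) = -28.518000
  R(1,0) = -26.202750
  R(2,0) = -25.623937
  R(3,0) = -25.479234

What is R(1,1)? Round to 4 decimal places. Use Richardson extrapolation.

R(1,1) = (4·(-26.202750) − (-28.518000)) / 3 = -25.431000

-25.4310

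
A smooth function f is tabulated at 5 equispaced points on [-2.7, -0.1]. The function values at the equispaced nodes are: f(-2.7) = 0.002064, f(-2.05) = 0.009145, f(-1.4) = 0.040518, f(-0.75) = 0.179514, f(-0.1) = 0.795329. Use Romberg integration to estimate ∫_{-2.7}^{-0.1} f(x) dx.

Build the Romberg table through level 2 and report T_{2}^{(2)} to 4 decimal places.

T_{0}^{(0)} (trapezoid, 1 panel, h=2.6000): 1.036611
T_{1}^{(0)} (trapezoid, 2 panels, h=1.3000): 0.570979
T_{2}^{(0)} (trapezoid, 4 panels, h=0.6500): 0.408118
T_{1}^{(1)} = 0.570979 + (0.570979 − 1.036611)/3 = 0.415768
T_{2}^{(1)} = 0.408118 + (0.408118 − 0.570979)/3 = 0.353831
T_{2}^{(2)} = 0.353831 + (0.353831 − 0.415768)/15 = 0.349702

0.3497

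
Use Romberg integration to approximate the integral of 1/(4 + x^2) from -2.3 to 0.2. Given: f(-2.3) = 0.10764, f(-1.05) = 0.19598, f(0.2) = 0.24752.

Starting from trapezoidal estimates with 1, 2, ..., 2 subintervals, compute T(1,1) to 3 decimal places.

0.475

T(0,0) (trapezoid, 1 panel, h=2.5000): 0.44395
T(1,0) (trapezoid, 2 panels, h=1.2500): 0.46695
T(1,1) = 0.46695 + (0.46695 − 0.44395)/3 = 0.47462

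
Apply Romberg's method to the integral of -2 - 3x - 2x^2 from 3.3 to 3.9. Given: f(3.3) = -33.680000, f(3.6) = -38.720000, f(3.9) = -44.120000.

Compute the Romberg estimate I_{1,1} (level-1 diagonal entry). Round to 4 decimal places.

I_{0,0} (trapezoid, 1 panel, h=0.6000): -23.340000
I_{1,0} (trapezoid, 2 panels, h=0.3000): -23.286000
I_{1,1} = -23.286000 + (-23.286000 − (-23.340000))/3 = -23.268000

-23.2680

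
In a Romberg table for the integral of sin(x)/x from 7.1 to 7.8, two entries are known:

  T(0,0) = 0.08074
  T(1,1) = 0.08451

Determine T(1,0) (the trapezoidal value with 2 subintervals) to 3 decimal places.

From T(1,1) = (4·T(1,0) − T(0,0))/3, solve for T(1,0):
4·T(1,0) = 3·0.08451 + 0.08074 = 0.33427
T(1,0) = 0.08357

0.084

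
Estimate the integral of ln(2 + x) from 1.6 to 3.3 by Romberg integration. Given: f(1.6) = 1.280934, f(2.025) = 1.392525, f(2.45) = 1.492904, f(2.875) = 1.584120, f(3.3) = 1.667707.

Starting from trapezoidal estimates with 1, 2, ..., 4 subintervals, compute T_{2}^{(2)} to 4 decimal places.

T_{0}^{(0)} (trapezoid, 1 panel, h=1.7000): 2.506345
T_{1}^{(0)} (trapezoid, 2 panels, h=0.8500): 2.522141
T_{2}^{(0)} (trapezoid, 4 panels, h=0.4250): 2.526145
T_{1}^{(1)} = 2.522141 + (2.522141 − 2.506345)/3 = 2.527406
T_{2}^{(1)} = 2.526145 + (2.526145 − 2.522141)/3 = 2.527480
T_{2}^{(2)} = 2.527480 + (2.527480 − 2.527406)/15 = 2.527485

2.5275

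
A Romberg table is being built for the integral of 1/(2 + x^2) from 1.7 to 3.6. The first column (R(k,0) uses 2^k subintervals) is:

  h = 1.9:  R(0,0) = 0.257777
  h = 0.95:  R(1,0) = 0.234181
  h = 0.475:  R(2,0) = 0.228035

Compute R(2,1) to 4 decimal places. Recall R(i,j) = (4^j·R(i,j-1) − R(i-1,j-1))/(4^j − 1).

R(2,1) = (4·0.228035 − 0.234181) / 3 = 0.225986

0.2260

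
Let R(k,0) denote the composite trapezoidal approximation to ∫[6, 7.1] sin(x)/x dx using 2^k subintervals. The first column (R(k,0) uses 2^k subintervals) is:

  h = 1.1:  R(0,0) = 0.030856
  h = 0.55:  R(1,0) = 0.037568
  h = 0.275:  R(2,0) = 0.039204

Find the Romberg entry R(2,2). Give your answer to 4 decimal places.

0.0397

Richardson extrapolation on the trapezoidal column (denominator 4−1=3):
R(1,1) = (4·0.037568 − 0.030856) / 3 = 0.039805
R(2,1) = 0.039204 + (0.039204 − 0.037568)/3 = 0.039749
R(2,2) = 0.039749 + (0.039749 − 0.039805)/15 = 0.039745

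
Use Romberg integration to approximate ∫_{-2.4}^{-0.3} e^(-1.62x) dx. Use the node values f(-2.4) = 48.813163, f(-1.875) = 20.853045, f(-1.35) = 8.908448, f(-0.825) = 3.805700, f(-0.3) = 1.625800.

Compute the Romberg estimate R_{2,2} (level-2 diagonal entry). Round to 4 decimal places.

29.1446

R_{0,0} (trapezoid, 1 panel, h=2.1000): 52.960911
R_{1,0} (trapezoid, 2 panels, h=1.0500): 35.834326
R_{2,0} (trapezoid, 4 panels, h=0.5250): 30.863004
R_{1,1} = 35.834326 + (35.834326 − 52.960911)/3 = 30.125464
R_{2,1} = 30.863004 + (30.863004 − 35.834326)/3 = 29.205897
R_{2,2} = 29.205897 + (29.205897 − 30.125464)/15 = 29.144593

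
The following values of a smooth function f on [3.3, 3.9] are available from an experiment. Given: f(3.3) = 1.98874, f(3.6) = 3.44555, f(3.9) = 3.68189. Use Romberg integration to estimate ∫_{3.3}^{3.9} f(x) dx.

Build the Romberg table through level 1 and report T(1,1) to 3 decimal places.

T(0,0) (trapezoid, 1 panel, h=0.6000): 1.70119
T(1,0) (trapezoid, 2 panels, h=0.3000): 1.88426
T(1,1) = 1.88426 + (1.88426 − 1.70119)/3 = 1.94528

1.945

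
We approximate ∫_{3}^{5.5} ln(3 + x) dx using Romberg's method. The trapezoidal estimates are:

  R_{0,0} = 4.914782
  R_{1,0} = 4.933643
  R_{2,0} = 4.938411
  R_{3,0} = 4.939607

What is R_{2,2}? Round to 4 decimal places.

4.9400

R_{1,1} = (4·4.933643 − 4.914782) / 3 = 4.939930
R_{2,1} = (4·4.938411 − 4.933643) / 3 = 4.940000
R_{2,2} = (16·4.940000 − 4.939930) / 15 = 4.940005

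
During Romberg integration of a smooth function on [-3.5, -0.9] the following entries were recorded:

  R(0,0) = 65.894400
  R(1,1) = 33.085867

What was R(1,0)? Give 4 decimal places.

From R(1,1) = (4·R(1,0) − R(0,0))/3, solve for R(1,0):
4·R(1,0) = 3·33.085867 + 65.894400 = 165.152001
R(1,0) = 41.288000

41.2880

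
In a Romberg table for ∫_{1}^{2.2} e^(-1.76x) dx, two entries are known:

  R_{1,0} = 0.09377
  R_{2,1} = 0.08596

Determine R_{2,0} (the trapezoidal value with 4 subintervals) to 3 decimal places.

From R_{2,1} = (4·R_{2,0} − R_{1,0})/3, solve for R_{2,0}:
4·R_{2,0} = 3·0.08596 + 0.09377 = 0.35165
R_{2,0} = 0.08791

0.088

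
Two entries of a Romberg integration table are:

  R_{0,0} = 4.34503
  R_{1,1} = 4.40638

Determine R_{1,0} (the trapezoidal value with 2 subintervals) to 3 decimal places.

4.391

From R_{1,1} = (4·R_{1,0} − R_{0,0})/3, solve for R_{1,0}:
4·R_{1,0} = 3·4.40638 + 4.34503 = 17.56417
R_{1,0} = 4.39104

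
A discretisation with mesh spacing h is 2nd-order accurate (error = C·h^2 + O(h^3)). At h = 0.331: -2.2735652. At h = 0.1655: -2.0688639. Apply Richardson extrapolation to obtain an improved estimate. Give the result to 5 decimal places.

Extrapolated value = (4·A(h/2) − A(h)) / (4 − 1)
= (4·(-2.0688639) − (-2.2735652)) / 3
= -6.0018904 / 3 = -2.0006301

-2.00063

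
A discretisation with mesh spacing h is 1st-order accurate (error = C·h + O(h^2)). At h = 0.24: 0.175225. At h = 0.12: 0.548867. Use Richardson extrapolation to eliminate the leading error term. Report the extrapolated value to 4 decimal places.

0.9225

The leading error scales as h; refining by a factor of 2 reduces it by 2^1 = 2.
Extrapolated value = (2·A(h/2) − A(h)) / (2 − 1)
= (2·0.548867 − 0.175225) / 1
= 0.922509 / 1 = 0.922509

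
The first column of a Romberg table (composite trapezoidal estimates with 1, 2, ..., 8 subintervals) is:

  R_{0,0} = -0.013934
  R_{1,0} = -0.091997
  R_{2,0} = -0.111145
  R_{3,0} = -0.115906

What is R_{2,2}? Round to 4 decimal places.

R_{1,1} = -0.091997 + (-0.091997 − (-0.013934))/3 = -0.118018
R_{2,1} = (4·(-0.111145) − (-0.091997)) / 3 = -0.117528
R_{2,2} = (16·(-0.117528) − (-0.118018)) / 15 = -0.117495

-0.1175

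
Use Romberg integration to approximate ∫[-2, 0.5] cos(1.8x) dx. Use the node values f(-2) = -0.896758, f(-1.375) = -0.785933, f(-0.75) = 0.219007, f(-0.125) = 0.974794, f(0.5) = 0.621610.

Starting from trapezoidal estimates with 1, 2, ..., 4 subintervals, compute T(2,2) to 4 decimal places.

T(0,0) (trapezoid, 1 panel, h=2.5000): -0.343935
T(1,0) (trapezoid, 2 panels, h=1.2500): 0.101791
T(2,0) (trapezoid, 4 panels, h=0.6250): 0.168934
T(1,1) = 0.101791 + (0.101791 − (-0.343935))/3 = 0.250366
T(2,1) = 0.168934 + (0.168934 − 0.101791)/3 = 0.191315
T(2,2) = 0.191315 + (0.191315 − 0.250366)/15 = 0.187378

0.1874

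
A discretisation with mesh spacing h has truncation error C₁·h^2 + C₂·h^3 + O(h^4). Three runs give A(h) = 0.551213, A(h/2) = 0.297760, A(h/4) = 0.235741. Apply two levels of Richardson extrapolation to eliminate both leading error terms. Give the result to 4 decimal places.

0.2153

First eliminate the h^2 term (factor 2^2 = 4):
  B₁ = (4·0.297760 − 0.551213)/3 = 0.213276
  B₂ = (4·0.235741 − 0.297760)/3 = 0.215068
Then eliminate the h^3 term (factor 2^3 = 8):
  (8·0.215068 − 0.213276)/7 = 0.215324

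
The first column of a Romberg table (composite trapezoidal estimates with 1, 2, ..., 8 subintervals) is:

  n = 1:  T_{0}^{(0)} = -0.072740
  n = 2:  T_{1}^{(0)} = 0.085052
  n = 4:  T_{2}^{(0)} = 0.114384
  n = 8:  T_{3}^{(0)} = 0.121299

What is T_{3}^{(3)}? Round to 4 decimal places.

T_{1}^{(1)} = 0.085052 + (0.085052 − (-0.072740))/3 = 0.137649
T_{2}^{(1)} = (4·0.114384 − 0.085052) / 3 = 0.124161
T_{3}^{(1)} = (4·0.121299 − 0.114384) / 3 = 0.123604
T_{2}^{(2)} = (16·0.124161 − 0.137649) / 15 = 0.123262
T_{3}^{(2)} = (16·0.123604 − 0.124161) / 15 = 0.123567
T_{3}^{(3)} = 0.123567 + (0.123567 − 0.123262)/63 = 0.123572

0.1236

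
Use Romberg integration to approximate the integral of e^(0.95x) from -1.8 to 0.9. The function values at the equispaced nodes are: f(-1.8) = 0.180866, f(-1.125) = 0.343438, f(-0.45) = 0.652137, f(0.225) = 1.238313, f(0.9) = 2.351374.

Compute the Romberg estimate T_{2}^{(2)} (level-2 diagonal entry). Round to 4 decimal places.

T_{0}^{(0)} (trapezoid, 1 panel, h=2.7000): 3.418524
T_{1}^{(0)} (trapezoid, 2 panels, h=1.3500): 2.589647
T_{2}^{(0)} (trapezoid, 4 panels, h=0.6750): 2.362505
T_{1}^{(1)} = 2.589647 + (2.589647 − 3.418524)/3 = 2.313355
T_{2}^{(1)} = 2.362505 + (2.362505 − 2.589647)/3 = 2.286791
T_{2}^{(2)} = 2.286791 + (2.286791 − 2.313355)/15 = 2.285020

2.2850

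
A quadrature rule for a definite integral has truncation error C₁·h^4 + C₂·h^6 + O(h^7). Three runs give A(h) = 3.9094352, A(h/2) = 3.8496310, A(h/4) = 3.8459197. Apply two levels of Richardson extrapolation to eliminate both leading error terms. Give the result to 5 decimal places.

First eliminate the h^4 term (factor 2^4 = 16):
  B₁ = (16·3.8496310 − 3.9094352)/15 = 3.8456441
  B₂ = (16·3.8459197 − 3.8496310)/15 = 3.8456723
Then eliminate the h^6 term (factor 2^6 = 64):
  (64·3.8456723 − 3.8456441)/63 = 3.8456727

3.84567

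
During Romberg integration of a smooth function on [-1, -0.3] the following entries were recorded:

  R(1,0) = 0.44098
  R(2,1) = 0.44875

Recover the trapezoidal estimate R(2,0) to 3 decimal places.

From R(2,1) = (4·R(2,0) − R(1,0))/3, solve for R(2,0):
4·R(2,0) = 3·0.44875 + 0.44098 = 1.78723
R(2,0) = 0.44681

0.447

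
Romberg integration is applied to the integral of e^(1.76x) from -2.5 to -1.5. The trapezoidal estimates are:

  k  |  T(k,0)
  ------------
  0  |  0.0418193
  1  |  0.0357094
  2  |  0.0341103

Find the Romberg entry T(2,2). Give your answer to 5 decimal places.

0.03357

Richardson extrapolation on the trapezoidal column (denominator 4−1=3):
T(1,1) = 0.0357094 + (0.0357094 − 0.0418193)/3 = 0.0336728
T(2,1) = 0.0341103 + (0.0341103 − 0.0357094)/3 = 0.0335773
T(2,2) = 0.0335773 + (0.0335773 − 0.0336728)/15 = 0.0335709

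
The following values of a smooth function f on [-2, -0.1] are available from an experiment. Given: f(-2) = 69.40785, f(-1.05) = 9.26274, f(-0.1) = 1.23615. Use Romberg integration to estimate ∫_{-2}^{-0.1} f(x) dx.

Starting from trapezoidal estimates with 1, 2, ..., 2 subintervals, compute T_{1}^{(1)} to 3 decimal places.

34.103

T_{0}^{(0)} (trapezoid, 1 panel, h=1.9000): 67.11180
T_{1}^{(0)} (trapezoid, 2 panels, h=0.9500): 42.35550
T_{1}^{(1)} = 42.35550 + (42.35550 − 67.11180)/3 = 34.10340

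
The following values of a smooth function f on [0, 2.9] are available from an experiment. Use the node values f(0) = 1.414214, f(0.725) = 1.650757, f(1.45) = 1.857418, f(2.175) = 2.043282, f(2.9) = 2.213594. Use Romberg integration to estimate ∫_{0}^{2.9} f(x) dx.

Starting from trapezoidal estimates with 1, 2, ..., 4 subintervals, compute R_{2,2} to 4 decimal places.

R_{0,0} (trapezoid, 1 panel, h=2.9000): 5.260322
R_{1,0} (trapezoid, 2 panels, h=1.4500): 5.323417
R_{2,0} (trapezoid, 4 panels, h=0.7250): 5.339887
R_{1,1} = 5.323417 + (5.323417 − 5.260322)/3 = 5.344449
R_{2,1} = 5.339887 + (5.339887 − 5.323417)/3 = 5.345377
R_{2,2} = 5.345377 + (5.345377 − 5.344449)/15 = 5.345439

5.3454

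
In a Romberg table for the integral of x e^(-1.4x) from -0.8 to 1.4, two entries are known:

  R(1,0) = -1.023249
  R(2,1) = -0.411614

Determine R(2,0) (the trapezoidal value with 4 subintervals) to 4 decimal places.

-0.5645

From R(2,1) = (4·R(2,0) − R(1,0))/3, solve for R(2,0):
4·R(2,0) = 3·(-0.411614) + (-1.023249) = -2.258091
R(2,0) = -0.564523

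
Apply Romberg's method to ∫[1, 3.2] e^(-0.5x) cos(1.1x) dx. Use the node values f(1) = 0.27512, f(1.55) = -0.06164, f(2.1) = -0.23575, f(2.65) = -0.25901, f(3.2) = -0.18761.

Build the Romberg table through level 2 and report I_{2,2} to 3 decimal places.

-0.305

I_{0,0} (trapezoid, 1 panel, h=2.2000): 0.09626
I_{1,0} (trapezoid, 2 panels, h=1.1000): -0.21119
I_{2,0} (trapezoid, 4 panels, h=0.5500): -0.28195
I_{1,1} = -0.21119 + (-0.21119 − 0.09626)/3 = -0.31367
I_{2,1} = -0.28195 + (-0.28195 − (-0.21119))/3 = -0.30554
I_{2,2} = -0.30554 + (-0.30554 − (-0.31367))/15 = -0.30500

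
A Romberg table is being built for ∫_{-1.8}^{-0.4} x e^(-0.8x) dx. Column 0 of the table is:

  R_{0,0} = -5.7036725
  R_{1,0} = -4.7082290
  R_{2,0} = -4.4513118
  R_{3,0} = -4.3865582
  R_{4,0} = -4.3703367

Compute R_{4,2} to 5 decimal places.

Richardson extrapolation on the trapezoidal column (denominator 4−1=3):
R_{3,1} = -4.3865582 + (-4.3865582 − (-4.4513118))/3 = -4.3649737
R_{4,1} = -4.3703367 + (-4.3703367 − (-4.3865582))/3 = -4.3649295
R_{4,2} = (16·(-4.3649295) − (-4.3649737)) / 15 = -4.3649266

-4.36493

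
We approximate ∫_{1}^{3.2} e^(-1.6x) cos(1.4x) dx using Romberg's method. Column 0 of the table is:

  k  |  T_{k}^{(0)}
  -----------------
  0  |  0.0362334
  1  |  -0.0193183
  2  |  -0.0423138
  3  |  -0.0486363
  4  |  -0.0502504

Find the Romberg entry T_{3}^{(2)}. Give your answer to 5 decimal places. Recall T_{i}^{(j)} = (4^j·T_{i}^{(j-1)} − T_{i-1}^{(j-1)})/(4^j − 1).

-0.05079

Richardson extrapolation on the trapezoidal column (denominator 4−1=3):
T_{2}^{(1)} = -0.0423138 + (-0.0423138 − (-0.0193183))/3 = -0.0499790
T_{3}^{(1)} = (4·(-0.0486363) − (-0.0423138)) / 3 = -0.0507438
T_{3}^{(2)} = (16·(-0.0507438) − (-0.0499790)) / 15 = -0.0507948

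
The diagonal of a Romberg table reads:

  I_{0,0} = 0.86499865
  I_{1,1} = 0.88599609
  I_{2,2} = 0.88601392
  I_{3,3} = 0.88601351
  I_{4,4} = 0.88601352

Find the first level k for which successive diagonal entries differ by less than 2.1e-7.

|I_{1,1} − I_{0,0}| = 0.02099744 ≥ 2.1e-7
|I_{2,2} − I_{1,1}| = 0.00001783 ≥ 2.1e-7
|I_{3,3} − I_{2,2}| = 0.00000041 ≥ 2.1e-7
|I_{4,4} − I_{3,3}| = 0.00000001 < 2.1e-7

k = 4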